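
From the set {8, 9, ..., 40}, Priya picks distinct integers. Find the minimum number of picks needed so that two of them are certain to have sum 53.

20

Two chosen integers sum to 53 exactly when both halves of some pair {x, 53−x} with 13 ≤ x ≤ 53−x ≤ 40 are chosen — 14 such pairs.
The remaining 5 elements (those with no distinct partner in range) can never complete a 53-sum, so the worst case takes all of them and one from each pair: 5 + 14 = 19.
Pigeonhole: the 20th integer has to be the second member of some pair, so 19 + 1 = 20.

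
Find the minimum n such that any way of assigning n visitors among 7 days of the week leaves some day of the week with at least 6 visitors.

36

With 35 visitors one could put exactly 5 in each of the 7 days of the week, and no day of the week would reach 6.
One more visitor must land in a day of the week that already has 5, giving it 6.
So 7 × 5 + 1 = 36 visitors are required.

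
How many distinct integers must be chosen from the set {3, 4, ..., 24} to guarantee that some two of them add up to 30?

14

Group the elements by complementary pair {x, 30−x}: {6,24}, {7,23}, {8,22}, …, giving 9 two-element pairs, the single value 15 (it cannot pair with itself since the integers are distinct), and 3 integers whose partner 30−x falls outside [3,24].
By the pigeonhole principle, treating each of those 13 groups as a pigeonhole, one can pick one integer per group — 13 integers — with no two summing to 30.
The 14th integer lands in an occupied pair, forcing a sum of 30.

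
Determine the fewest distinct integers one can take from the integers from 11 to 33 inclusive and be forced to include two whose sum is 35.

17

Group the elements by complementary pair {x, 35−x}: {11,24}, {12,23}, {13,22}, …, giving 7 two-element pairs and 9 integers whose partner 35−x falls outside [11,33].
Treating each of those 16 groups as a pigeonhole, one can pick one integer per group — 16 integers — with no two summing to 35.
The 17th integer lands in an occupied pair, forcing a sum of 35.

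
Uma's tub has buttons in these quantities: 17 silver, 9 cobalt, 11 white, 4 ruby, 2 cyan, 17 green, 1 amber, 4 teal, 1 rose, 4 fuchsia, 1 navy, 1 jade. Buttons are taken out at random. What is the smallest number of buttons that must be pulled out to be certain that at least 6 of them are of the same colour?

39

The 12 colours are the holes; the buttons drawn are the pigeons.
To avoid 6 of any one colour, the worst case takes at most 5 of each colour, or every button of a colour that has fewer than 5.
That gives 5 + 5 + 5 + 4 + 2 + 5 + 1 + 4 + 1 + 4 + 1 + 1 = 38 buttons with no colour reaching 6.
The next button forces some colour to 6, so 38 + 1 = 39.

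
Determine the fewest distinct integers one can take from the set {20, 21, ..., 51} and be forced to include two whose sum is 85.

24

A set avoiding the sum 85 can contain at most one of each pair {x, 85−x}, plus the 14 elements whose complement lies outside the range.
The integers 20, …, 42 (23 of them) are such a set: any two sum to at least 20+21 = 41 and at most 41+42 = 83 < 85.
Pigeonhole: any 24th integer completes one of the 9 pairs, so 24 choices force a sum of 85.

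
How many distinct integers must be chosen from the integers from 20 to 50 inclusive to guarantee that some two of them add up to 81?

22

Group the elements by complementary pair {x, 81−x}: {31,50}, {32,49}, {33,48}, …, giving 10 two-element pairs and 11 integers whose partner 81−x falls outside [20,50].
Pigeonhole: treating each of those 21 groups as a pigeonhole, one can pick one integer per group — 21 integers — with no two summing to 81.
The 22nd integer lands in an occupied pair, forcing a sum of 81.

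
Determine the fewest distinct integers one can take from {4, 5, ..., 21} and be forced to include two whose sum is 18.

Two chosen integers sum to 18 exactly when both halves of some pair {x, 18−x} with 4 ≤ x ≤ 18−x ≤ 14 are chosen — 5 such pairs.
The remaining 8 elements (those with no distinct partner in range) can never complete a 18-sum, so the worst case takes all of them and one from each pair: 8 + 5 = 13.
The 14th integer has to be the second member of some pair, so 13 + 1 = 14.

14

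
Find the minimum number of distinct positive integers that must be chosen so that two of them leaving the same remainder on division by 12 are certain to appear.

By pigeonhole, the 12 residue classes mod 12 are the pigeonholes.
With 12 integers one could put 1 in each residue class and have no class reach 2.
The 13th integer pushes some class to 2, so 12·1 + 1 = 13.

13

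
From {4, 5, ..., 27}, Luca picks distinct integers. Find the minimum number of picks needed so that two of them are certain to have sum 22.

18

A set avoiding the sum 22 can contain at most one of each pair {x, 22−x}, plus the 10 elements whose complement lies outside the range or equal to its own complement.
The integers 11, …, 27 (17 of them) are such a set: any two sum to at least 11+12 = 23 > 22.
Any 18th integer completes one of the 7 pairs, so 18 choices force a sum of 22.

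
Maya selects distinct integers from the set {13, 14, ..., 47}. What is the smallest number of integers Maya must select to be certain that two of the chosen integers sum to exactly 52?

Two chosen integers sum to 52 exactly when both halves of some pair {x, 52−x} with 13 ≤ x ≤ 52−x ≤ 39 are chosen — 13 such pairs.
The remaining 9 elements (those with no distinct partner in range) can never complete a 52-sum, so the worst case takes all of them and one from each pair: 9 + 13 = 22.
Pigeonhole: the 23rd integer has to be the second member of some pair, so 22 + 1 = 23.

23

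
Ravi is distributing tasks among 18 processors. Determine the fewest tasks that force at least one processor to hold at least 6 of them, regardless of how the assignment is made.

91

With 90 tasks one could put exactly 5 in each of the 18 processors, and no processor would reach 6.
Pigeonhole: one more task must land in a processor that already has 5, giving it 6.
So 18 × 5 + 1 = 91 tasks are required.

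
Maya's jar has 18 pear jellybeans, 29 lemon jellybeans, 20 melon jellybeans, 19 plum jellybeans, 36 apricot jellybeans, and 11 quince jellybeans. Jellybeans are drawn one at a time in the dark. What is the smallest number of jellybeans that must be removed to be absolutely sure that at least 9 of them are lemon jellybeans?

In the worst case for collecting lemon jellybeans, every non-lemon jellybean comes out first.
There are 18 + 20 + 19 + 36 + 11 = 104 non-lemon jellybeans altogether.
After those, each further jellybean must be lemon, so 104 + 9 = 113 draws guarantee 9 lemon jellybeans.

113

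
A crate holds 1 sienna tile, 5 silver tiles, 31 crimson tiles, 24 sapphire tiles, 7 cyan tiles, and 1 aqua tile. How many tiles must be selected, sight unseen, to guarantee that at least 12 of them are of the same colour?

Put each drawn tile into a box by colour. The largest draw with every box below 12 takes min(count, 11) from each colour; colours with fewer than 11 contribute all they have.
Σ min(cᵢ, 11) = 1 + 5 + 11 + 11 + 7 + 1 = 36.
Draw number 36 + 1 = 37 must push one box to 12.

37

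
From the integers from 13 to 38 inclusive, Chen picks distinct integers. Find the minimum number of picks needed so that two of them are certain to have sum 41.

19

A set avoiding the sum 41 can contain at most one of each pair {x, 41−x}, plus the 10 elements whose complement lies outside the range.
The integers 21, …, 38 (18 of them) are such a set: any two sum to at least 21+22 = 43 > 41.
Any 19th integer completes one of the 8 pairs, so 19 choices force a sum of 41.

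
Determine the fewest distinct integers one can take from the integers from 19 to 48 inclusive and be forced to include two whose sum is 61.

A set avoiding the sum 61 can contain at most one of each pair {x, 61−x}, plus the 6 elements whose complement lies outside the range.
The integers 31, …, 48 (18 of them) are such a set: any two sum to at least 31+32 = 63 > 61.
By the pigeonhole principle, any 19th integer completes one of the 12 pairs, so 19 choices force a sum of 61.

19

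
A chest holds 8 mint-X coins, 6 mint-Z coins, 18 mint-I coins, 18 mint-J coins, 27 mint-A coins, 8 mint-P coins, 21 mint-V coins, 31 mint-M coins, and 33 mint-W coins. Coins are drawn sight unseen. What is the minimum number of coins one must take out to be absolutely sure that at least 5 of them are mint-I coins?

157

In the worst case for collecting mint-I coins, every non-mint-I coin comes out first.
There are 8 + 6 + 18 + 27 + 8 + 21 + 31 + 33 = 152 non-mint-I coins altogether.
After those, each further coin must be mint-I, so 152 + 5 = 157 draws guarantee 5 mint-I coins.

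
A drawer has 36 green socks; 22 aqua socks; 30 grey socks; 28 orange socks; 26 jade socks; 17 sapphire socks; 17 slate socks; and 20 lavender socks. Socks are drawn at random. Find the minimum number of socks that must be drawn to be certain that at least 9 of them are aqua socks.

183

In the worst case for collecting aqua socks, every non-aqua sock comes out first.
There are 36 + 30 + 28 + 26 + 17 + 17 + 20 = 174 non-aqua socks altogether.
After those, each further sock must be aqua, so 174 + 9 = 183 draws guarantee 9 aqua socks.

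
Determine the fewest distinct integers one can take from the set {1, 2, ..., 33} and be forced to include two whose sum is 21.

Two chosen integers sum to 21 exactly when both halves of some pair {x, 21−x} with 1 ≤ x ≤ 21−x ≤ 20 are chosen — 10 such pairs.
The remaining 13 elements (those with no distinct partner in range) can never complete a 21-sum, so the worst case takes all of them and one from each pair: 13 + 10 = 23.
By pigeonhole, the 24th integer has to be the second member of some pair, so 23 + 1 = 24.

24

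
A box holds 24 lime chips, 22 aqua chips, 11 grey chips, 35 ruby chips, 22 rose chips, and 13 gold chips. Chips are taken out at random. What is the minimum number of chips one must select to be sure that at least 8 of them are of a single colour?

The 6 colours are the holes; the chips drawn are the pigeons.
To avoid 8 of any one colour, the worst case takes at most 7 of each colour.
That gives 7 + 7 + 7 + 7 + 7 + 7 = 42 chips with no colour reaching 8.
The next chip forces some colour to 8, so 42 + 1 = 43.

43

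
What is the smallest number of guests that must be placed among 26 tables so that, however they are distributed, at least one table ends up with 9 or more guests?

With 208 guests one could put exactly 8 in each of the 26 tables, and no table would reach 9.
One more guest must land in a table that already has 8, giving it 9.
So 26 × 8 + 1 = 209 guests are required.

209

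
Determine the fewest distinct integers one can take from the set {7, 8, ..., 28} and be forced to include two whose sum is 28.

16

Group the elements by complementary pair {x, 28−x}: {7,21}, {8,20}, {9,19}, …, giving 7 two-element pairs, the single value 14 (it cannot pair with itself since the integers are distinct), and 7 integers whose partner 28−x falls outside [7,28].
Treating each of those 15 groups as a pigeonhole, one can pick one integer per group — 15 integers — with no two summing to 28.
The 16th integer lands in an occupied pair, forcing a sum of 28.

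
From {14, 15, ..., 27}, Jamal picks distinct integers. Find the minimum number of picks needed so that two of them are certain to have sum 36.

11

A set avoiding the sum 36 can contain at most one of each pair {x, 36−x}, plus the 6 elements whose complement lies outside the range or equal to its own complement.
The integers 18, …, 27 (10 of them) are such a set: any two sum to at least 18+19 = 37 > 36.
Any 11th integer completes one of the 4 pairs, so 11 choices force a sum of 36.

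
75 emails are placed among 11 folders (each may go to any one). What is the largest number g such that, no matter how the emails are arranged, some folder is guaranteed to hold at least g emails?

7

Pigeonhole: the 11 folders are the holes and the 75 emails are the pigeons.
If every folder held at most 6 emails, the total would be at most 11 × 6 = 66, which is less than 75.
So some folder holds at least ⌈75/11⌉ = 7 emails.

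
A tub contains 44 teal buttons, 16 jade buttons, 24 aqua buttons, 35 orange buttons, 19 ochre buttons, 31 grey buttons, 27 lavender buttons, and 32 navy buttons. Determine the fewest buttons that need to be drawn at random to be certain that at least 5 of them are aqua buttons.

In the worst case for collecting aqua buttons, every non-aqua button comes out first.
There are 44 + 16 + 35 + 19 + 31 + 27 + 32 = 204 non-aqua buttons altogether.
After those, each further button must be aqua, so 204 + 5 = 209 draws guarantee 5 aqua buttons.

209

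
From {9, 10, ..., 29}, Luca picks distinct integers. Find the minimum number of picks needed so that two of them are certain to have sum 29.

A set avoiding the sum 29 can contain at most one of each pair {x, 29−x}, plus the 9 elements whose complement lies outside the range.
The integers 15, …, 29 (15 of them) are such a set: any two sum to at least 15+16 = 31 > 29.
By pigeonhole, any 16th integer completes one of the 6 pairs, so 16 choices force a sum of 29.

16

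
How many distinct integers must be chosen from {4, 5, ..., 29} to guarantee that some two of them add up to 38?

Group the elements by complementary pair {x, 38−x}: {9,29}, {10,28}, {11,27}, …, giving 10 two-element pairs, the single value 19 (it cannot pair with itself since the integers are distinct), and 5 integers whose partner 38−x falls outside [4,29].
Treating each of those 16 groups as a pigeonhole, one can pick one integer per group — 16 integers — with no two summing to 38.
The 17th integer lands in an occupied pair, forcing a sum of 38.

17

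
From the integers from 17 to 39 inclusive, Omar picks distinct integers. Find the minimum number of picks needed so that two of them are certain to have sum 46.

18

A set avoiding the sum 46 can contain at most one of each pair {x, 46−x}, plus the 11 elements whose complement lies outside the range or equal to its own complement.
The integers 23, …, 39 (17 of them) are such a set: any two sum to at least 23+24 = 47 > 46.
Any 18th integer completes one of the 6 pairs, so 18 choices force a sum of 46.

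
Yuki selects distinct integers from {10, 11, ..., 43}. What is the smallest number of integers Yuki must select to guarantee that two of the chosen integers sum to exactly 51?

19

Group the elements by complementary pair {x, 51−x}: {10,41}, {11,40}, {12,39}, …, giving 16 two-element pairs and 2 integers whose partner 51−x falls outside [10,43].
By pigeonhole, treating each of those 18 groups as a pigeonhole, one can pick one integer per group — 18 integers — with no two summing to 51.
The 19th integer lands in an occupied pair, forcing a sum of 51.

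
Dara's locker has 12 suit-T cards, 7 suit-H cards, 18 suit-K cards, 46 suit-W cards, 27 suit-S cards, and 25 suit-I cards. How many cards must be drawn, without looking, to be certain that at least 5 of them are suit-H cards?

133

In the worst case for collecting suit-H cards, every non-suit-H card comes out first.
There are 12 + 18 + 46 + 27 + 25 = 128 non-suit-H cards altogether.
After those, each further card must be suit-H, so 128 + 5 = 133 draws guarantee 5 suit-H cards.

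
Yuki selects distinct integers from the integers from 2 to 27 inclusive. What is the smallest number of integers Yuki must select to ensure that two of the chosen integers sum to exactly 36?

18

Group the elements by complementary pair {x, 36−x}: {9,27}, {10,26}, {11,25}, …, giving 9 two-element pairs, the single value 18 (it cannot pair with itself since the integers are distinct), and 7 integers whose partner 36−x falls outside [2,27].
Treating each of those 17 groups as a pigeonhole, one can pick one integer per group — 17 integers — with no two summing to 36.
The 18th integer lands in an occupied pair, forcing a sum of 36.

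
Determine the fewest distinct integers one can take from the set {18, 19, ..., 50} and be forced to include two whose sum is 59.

A set avoiding the sum 59 can contain at most one of each pair {x, 59−x}, plus the 9 elements whose complement lies outside the range.
The integers 30, …, 50 (21 of them) are such a set: any two sum to at least 30+31 = 61 > 59.
By pigeonhole, any 22nd integer completes one of the 12 pairs, so 22 choices force a sum of 59.

22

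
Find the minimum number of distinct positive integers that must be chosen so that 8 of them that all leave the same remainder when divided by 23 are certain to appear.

162

Pigeonhole: the 23 residue classes mod 23 are the pigeonholes.
With 161 integers one could put 7 in each residue class and have no class reach 8.
The 162nd integer pushes some class to 8, so 23·7 + 1 = 162.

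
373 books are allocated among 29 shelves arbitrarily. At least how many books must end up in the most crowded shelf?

13

Pigeonhole: the 29 shelves are the holes and the 373 books are the pigeons.
If every shelf held at most 12 books, the total would be at most 29 × 12 = 348, which is less than 373.
So some shelf holds at least ⌈373/29⌉ = 13 books.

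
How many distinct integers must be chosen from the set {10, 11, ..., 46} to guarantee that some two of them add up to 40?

28

Two chosen integers sum to 40 exactly when both halves of some pair {x, 40−x} with 10 ≤ x ≤ 40−x ≤ 30 are chosen — 10 such pairs.
The remaining 17 elements (those with no distinct partner in range) can never complete a 40-sum, so the worst case takes all of them and one from each pair: 17 + 10 = 27.
The 28th integer has to be the second member of some pair, so 27 + 1 = 28.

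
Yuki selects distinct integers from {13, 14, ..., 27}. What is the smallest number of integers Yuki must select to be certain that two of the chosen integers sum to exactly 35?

Group the elements by complementary pair {x, 35−x}: {13,22}, {14,21}, {15,20}, …, giving 5 two-element pairs and 5 integers whose partner 35−x falls outside [13,27].
By the pigeonhole principle, treating each of those 10 groups as a pigeonhole, one can pick one integer per group — 10 integers — with no two summing to 35.
The 11th integer lands in an occupied pair, forcing a sum of 35.

11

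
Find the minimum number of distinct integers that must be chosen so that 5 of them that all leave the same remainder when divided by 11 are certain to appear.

45

The 11 residue classes mod 11 are the pigeonholes.
With 44 integers one could put 4 in each residue class and have no class reach 5.
The 45th integer pushes some class to 5, so 11·4 + 1 = 45.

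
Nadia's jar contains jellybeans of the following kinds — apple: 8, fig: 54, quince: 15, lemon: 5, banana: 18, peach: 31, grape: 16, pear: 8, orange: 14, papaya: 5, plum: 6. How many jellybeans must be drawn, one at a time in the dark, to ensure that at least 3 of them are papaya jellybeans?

In the worst case for collecting papaya jellybeans, every non-papaya jellybean comes out first.
There are 8 + 54 + 15 + 5 + 18 + 31 + 16 + 8 + 14 + 6 = 175 non-papaya jellybeans altogether.
After those, each further jellybean must be papaya, so 175 + 3 = 178 draws guarantee 3 papaya jellybeans.

178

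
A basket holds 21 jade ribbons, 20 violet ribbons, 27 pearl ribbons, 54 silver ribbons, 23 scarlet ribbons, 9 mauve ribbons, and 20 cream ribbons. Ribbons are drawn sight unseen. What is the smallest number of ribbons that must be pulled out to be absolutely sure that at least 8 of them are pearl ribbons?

155

In the worst case for collecting pearl ribbons, every non-pearl ribbon comes out first.
There are 21 + 20 + 54 + 23 + 9 + 20 = 147 non-pearl ribbons altogether.
After those, each further ribbon must be pearl, so 147 + 8 = 155 draws guarantee 8 pearl ribbons.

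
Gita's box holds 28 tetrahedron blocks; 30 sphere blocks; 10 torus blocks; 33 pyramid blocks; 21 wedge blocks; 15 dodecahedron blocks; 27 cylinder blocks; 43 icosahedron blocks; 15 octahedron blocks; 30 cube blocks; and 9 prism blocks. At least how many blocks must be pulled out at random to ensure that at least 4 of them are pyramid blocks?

In the worst case for collecting pyramid blocks, every non-pyramid block comes out first.
There are 28 + 30 + 10 + 21 + 15 + 27 + 43 + 15 + 30 + 9 = 228 non-pyramid blocks altogether.
After those, each further block must be pyramid, so 228 + 4 = 232 draws guarantee 4 pyramid blocks.

232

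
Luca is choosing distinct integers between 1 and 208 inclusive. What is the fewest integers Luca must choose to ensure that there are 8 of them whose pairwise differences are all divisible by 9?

64

Integers whose pairwise differences are multiples of 9 are exactly those sharing a remainder mod 9. By pigeonhole, the 9 residue classes mod 9 are the pigeonholes.
With 63 integers one could put 7 in each residue class and have no class reach 8.
The 64th integer pushes some class to 8, so 9·7 + 1 = 64.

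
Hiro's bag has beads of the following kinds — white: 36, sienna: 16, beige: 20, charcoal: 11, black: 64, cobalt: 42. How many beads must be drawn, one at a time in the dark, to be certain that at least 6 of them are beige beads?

In the worst case for collecting beige beads, every non-beige bead comes out first.
There are 36 + 16 + 11 + 64 + 42 = 169 non-beige beads altogether.
After those, each further bead must be beige, so 169 + 6 = 175 draws guarantee 6 beige beads.

175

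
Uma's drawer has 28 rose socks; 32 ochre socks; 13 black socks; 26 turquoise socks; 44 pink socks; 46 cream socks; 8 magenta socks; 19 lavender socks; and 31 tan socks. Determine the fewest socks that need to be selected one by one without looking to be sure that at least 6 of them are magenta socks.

In the worst case for collecting magenta socks, every non-magenta sock comes out first.
There are 28 + 32 + 13 + 26 + 44 + 46 + 19 + 31 = 239 non-magenta socks altogether.
After those, each further sock must be magenta, so 239 + 6 = 245 draws guarantee 6 magenta socks.

245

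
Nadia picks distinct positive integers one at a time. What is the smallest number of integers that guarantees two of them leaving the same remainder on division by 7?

8

The 7 residue classes mod 7 are the pigeonholes.
With 7 integers one could put 1 in each residue class and have no class reach 2.
The 8th integer pushes some class to 2, so 7·1 + 1 = 8.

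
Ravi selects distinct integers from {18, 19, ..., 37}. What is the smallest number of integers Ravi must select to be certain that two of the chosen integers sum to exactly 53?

Two chosen integers sum to 53 exactly when both halves of some pair {x, 53−x} with 18 ≤ x ≤ 53−x ≤ 35 are chosen — 9 such pairs.
The remaining 2 elements (those with no distinct partner in range) can never complete a 53-sum, so the worst case takes all of them and one from each pair: 2 + 9 = 11.
The 12th integer has to be the second member of some pair, so 11 + 1 = 12.

12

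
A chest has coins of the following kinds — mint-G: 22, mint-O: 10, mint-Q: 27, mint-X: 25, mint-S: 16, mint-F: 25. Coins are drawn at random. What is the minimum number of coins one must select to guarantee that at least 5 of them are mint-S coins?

114

In the worst case for collecting mint-S coins, every non-mint-S coin comes out first.
There are 22 + 10 + 27 + 25 + 25 = 109 non-mint-S coins altogether.
After those, each further coin must be mint-S, so 109 + 5 = 114 draws guarantee 5 mint-S coins.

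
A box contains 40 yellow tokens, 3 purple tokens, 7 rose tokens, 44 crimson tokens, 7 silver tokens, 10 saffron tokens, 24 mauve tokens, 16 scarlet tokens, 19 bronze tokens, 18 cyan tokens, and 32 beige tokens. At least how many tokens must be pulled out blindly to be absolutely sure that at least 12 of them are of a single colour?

An adversary could hand out at most 11 tokens per colour (4 colours run out sooner): 11 + 3 + 7 + 11 + 7 + 10 + 11 + 11 + 11 + 11 + 11 = 104 tokens and still no colour has 12.
By the pigeonhole principle, one more token lands in a colour already at 11, so 105 draws are enough and 104 are not.

105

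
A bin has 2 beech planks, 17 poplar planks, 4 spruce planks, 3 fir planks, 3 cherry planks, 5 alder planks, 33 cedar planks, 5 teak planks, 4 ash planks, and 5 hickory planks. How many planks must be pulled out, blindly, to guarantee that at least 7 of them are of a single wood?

By pigeonhole, the 10 woods are the holes; the planks drawn are the pigeons.
To avoid 7 of any one wood, the worst case takes at most 6 of each wood, or every plank of a wood that has fewer than 6.
That gives 2 + 6 + 4 + 3 + 3 + 5 + 6 + 5 + 4 + 5 = 43 planks with no wood reaching 7.
The next plank forces some wood to 7, so 43 + 1 = 44.

44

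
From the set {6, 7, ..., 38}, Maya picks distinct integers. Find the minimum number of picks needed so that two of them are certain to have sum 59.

25

Two chosen integers sum to 59 exactly when both halves of some pair {x, 59−x} with 21 ≤ x ≤ 59−x ≤ 38 are chosen — 9 such pairs.
The remaining 15 elements (those with no distinct partner in range) can never complete a 59-sum, so the worst case takes all of them and one from each pair: 15 + 9 = 24.
Pigeonhole: the 25th integer has to be the second member of some pair, so 24 + 1 = 25.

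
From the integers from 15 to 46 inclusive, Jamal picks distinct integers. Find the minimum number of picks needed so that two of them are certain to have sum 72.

23

Group the elements by complementary pair {x, 72−x}: {26,46}, {27,45}, {28,44}, …, giving 10 two-element pairs, the single value 36 (it cannot pair with itself since the integers are distinct), and 11 integers whose partner 72−x falls outside [15,46].
By pigeonhole, treating each of those 22 groups as a pigeonhole, one can pick one integer per group — 22 integers — with no two summing to 72.
The 23rd integer lands in an occupied pair, forcing a sum of 72.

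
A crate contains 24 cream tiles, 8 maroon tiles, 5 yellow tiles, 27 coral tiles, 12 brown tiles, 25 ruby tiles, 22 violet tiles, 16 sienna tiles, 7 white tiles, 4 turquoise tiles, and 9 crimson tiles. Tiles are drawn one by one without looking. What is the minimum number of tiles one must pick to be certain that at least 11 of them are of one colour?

An adversary could hand out at most 10 tiles per colour (5 colours run out sooner): 10 + 8 + 5 + 10 + 10 + 10 + 10 + 10 + 7 + 4 + 9 = 93 tiles and still no colour has 11.
By the pigeonhole principle, one more tile lands in a colour already at 10, so 94 draws are enough and 93 are not.

94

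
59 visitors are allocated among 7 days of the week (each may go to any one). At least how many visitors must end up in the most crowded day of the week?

9

Pigeonhole: the 7 days of the week are the holes and the 59 visitors are the pigeons.
If every day of the week held at most 8 visitors, the total would be at most 7 × 8 = 56, which is less than 59.
So some day of the week holds at least ⌈59/7⌉ = 9 visitors.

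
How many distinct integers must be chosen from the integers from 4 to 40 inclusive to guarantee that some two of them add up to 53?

24

A set avoiding the sum 53 can contain at most one of each pair {x, 53−x}, plus the 9 elements whose complement lies outside the range.
The integers 4, …, 26 (23 of them) are such a set: any two sum to at least 4+5 = 9 and at most 25+26 = 51 < 53.
Any 24th integer completes one of the 14 pairs, so 24 choices force a sum of 53.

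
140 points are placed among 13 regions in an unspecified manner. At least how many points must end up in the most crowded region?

By the pigeonhole principle, the 13 regions are the holes and the 140 points are the pigeons.
If every region held at most 10 points, the total would be at most 13 × 10 = 130, which is less than 140.
So some region holds at least ⌈140/13⌉ = 11 points.

11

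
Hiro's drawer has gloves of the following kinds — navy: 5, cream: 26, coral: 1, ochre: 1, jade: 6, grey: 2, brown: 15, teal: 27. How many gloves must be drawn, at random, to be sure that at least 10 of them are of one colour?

43

The 8 colours are the holes; the gloves drawn are the pigeons.
To avoid 10 of any one colour, the worst case takes at most 9 of each colour, or every glove of a colour that has fewer than 9.
That gives 5 + 9 + 1 + 1 + 6 + 2 + 9 + 9 = 42 gloves with no colour reaching 10.
The next glove forces some colour to 10, so 42 + 1 = 43.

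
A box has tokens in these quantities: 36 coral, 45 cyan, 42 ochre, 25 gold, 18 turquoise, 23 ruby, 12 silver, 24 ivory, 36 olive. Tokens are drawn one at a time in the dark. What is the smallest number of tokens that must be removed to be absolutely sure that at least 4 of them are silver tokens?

253

In the worst case for collecting silver tokens, every non-silver token comes out first.
There are 36 + 45 + 42 + 25 + 18 + 23 + 24 + 36 = 249 non-silver tokens altogether.
After those, each further token must be silver, so 249 + 4 = 253 draws guarantee 4 silver tokens.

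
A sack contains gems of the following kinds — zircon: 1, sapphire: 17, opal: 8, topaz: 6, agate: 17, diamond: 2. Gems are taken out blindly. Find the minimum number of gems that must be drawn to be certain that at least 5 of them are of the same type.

20

An adversary could hand out at most 4 gems per type (zircon, diamond run out sooner): 1 + 4 + 4 + 4 + 4 + 2 = 19 gems and still no type has 5.
One more gem lands in a type already at 4, so 20 draws are enough and 19 are not.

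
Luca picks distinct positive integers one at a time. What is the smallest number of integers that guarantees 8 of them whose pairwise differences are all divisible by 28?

197

Integers whose pairwise differences are multiples of 28 are exactly those sharing a remainder mod 28. The 28 residue classes mod 28 are the pigeonholes.
With 196 integers one could put 7 in each residue class and have no class reach 8.
The 197th integer pushes some class to 8, so 28·7 + 1 = 197.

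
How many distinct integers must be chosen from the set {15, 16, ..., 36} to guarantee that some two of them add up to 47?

Group the elements by complementary pair {x, 47−x}: {15,32}, {16,31}, {17,30}, …, giving 9 two-element pairs and 4 integers whose partner 47−x falls outside [15,36].
Treating each of those 13 groups as a pigeonhole, one can pick one integer per group — 13 integers — with no two summing to 47.
The 14th integer lands in an occupied pair, forcing a sum of 47.

14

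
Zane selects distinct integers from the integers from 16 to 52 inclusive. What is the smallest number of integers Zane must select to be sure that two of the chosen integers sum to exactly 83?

27

Group the elements by complementary pair {x, 83−x}: {31,52}, {32,51}, {33,50}, …, giving 11 two-element pairs and 15 integers whose partner 83−x falls outside [16,52].
By pigeonhole, treating each of those 26 groups as a pigeonhole, one can pick one integer per group — 26 integers — with no two summing to 83.
The 27th integer lands in an occupied pair, forcing a sum of 83.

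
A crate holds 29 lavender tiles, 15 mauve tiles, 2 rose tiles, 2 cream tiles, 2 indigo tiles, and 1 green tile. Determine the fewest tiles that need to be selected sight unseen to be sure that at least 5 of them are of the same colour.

The 6 colours are the holes; the tiles drawn are the pigeons.
To avoid 5 of any one colour, the worst case takes at most 4 of each colour, or every tile of a colour that has fewer than 4.
That gives 4 + 4 + 2 + 2 + 2 + 1 = 15 tiles with no colour reaching 5.
The next tile forces some colour to 5, so 15 + 1 = 16.

16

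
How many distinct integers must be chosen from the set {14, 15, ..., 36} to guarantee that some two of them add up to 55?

15

A set avoiding the sum 55 can contain at most one of each pair {x, 55−x}, plus the 5 elements whose complement lies outside the range.
The integers 14, …, 27 (14 of them) are such a set: any two sum to at least 14+15 = 29 and at most 26+27 = 53 < 55.
Any 15th integer completes one of the 9 pairs, so 15 choices force a sum of 55.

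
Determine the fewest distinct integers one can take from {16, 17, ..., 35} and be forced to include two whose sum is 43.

Two chosen integers sum to 43 exactly when both halves of some pair {x, 43−x} with 16 ≤ x ≤ 43−x ≤ 27 are chosen — 6 such pairs.
The remaining 8 elements (those with no distinct partner in range) can never complete a 43-sum, so the worst case takes all of them and one from each pair: 8 + 6 = 14.
By pigeonhole, the 15th integer has to be the second member of some pair, so 14 + 1 = 15.

15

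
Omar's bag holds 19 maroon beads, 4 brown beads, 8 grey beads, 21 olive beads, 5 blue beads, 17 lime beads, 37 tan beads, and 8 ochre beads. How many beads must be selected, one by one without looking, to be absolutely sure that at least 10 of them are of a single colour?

62

The 8 colours are the holes; the beads drawn are the pigeons.
To avoid 10 of any one colour, the worst case takes at most 9 of each colour, or every bead of a colour that has fewer than 9.
That gives 9 + 4 + 8 + 9 + 5 + 9 + 9 + 8 = 61 beads with no colour reaching 10.
The next bead forces some colour to 10, so 61 + 1 = 62.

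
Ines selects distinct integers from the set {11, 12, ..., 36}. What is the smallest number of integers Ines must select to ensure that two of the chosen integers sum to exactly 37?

Group the elements by complementary pair {x, 37−x}: {11,26}, {12,25}, {13,24}, …, giving 8 two-element pairs and 10 integers whose partner 37−x falls outside [11,36].
Treating each of those 18 groups as a pigeonhole, one can pick one integer per group — 18 integers — with no two summing to 37.
The 19th integer lands in an occupied pair, forcing a sum of 37.

19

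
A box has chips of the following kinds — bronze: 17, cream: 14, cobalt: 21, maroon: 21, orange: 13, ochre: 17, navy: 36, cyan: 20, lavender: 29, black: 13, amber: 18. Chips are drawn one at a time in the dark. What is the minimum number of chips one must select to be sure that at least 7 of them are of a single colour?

Put each drawn chip into a box by colour. The largest draw with every box below 7 takes min(count, 6) from each colour.
Σ min(cᵢ, 6) = 6 + 6 + 6 + 6 + 6 + 6 + 6 + 6 + 6 + 6 + 6 = 66.
Draw number 66 + 1 = 67 must push one box to 7.

67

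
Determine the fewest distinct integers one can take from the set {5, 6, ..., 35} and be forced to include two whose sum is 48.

Group the elements by complementary pair {x, 48−x}: {13,35}, {14,34}, {15,33}, …, giving 11 two-element pairs, the single value 24 (it cannot pair with itself since the integers are distinct), and 8 integers whose partner 48−x falls outside [5,35].
Treating each of those 20 groups as a pigeonhole, one can pick one integer per group — 20 integers — with no two summing to 48.
The 21st integer lands in an occupied pair, forcing a sum of 48.

21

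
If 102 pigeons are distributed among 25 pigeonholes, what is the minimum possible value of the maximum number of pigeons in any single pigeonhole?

Pigeonhole: the 25 pigeonholes are the holes and the 102 pigeons are the pigeons.
If every pigeonhole held at most 4 pigeons, the total would be at most 25 × 4 = 100, which is less than 102.
So some pigeonhole holds at least ⌈102/25⌉ = 5 pigeons.

5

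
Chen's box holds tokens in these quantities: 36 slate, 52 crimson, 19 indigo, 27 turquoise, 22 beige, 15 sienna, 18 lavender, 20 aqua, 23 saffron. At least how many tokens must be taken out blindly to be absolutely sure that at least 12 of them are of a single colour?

By pigeonhole, the 9 colours are the holes; the tokens drawn are the pigeons.
To avoid 12 of any one colour, the worst case takes at most 11 of each colour.
That gives 11 + 11 + 11 + 11 + 11 + 11 + 11 + 11 + 11 = 99 tokens with no colour reaching 12.
The next token forces some colour to 12, so 99 + 1 = 100.

100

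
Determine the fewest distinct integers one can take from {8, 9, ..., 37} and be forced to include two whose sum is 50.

19

Group the elements by complementary pair {x, 50−x}: {13,37}, {14,36}, {15,35}, …, giving 12 two-element pairs, the single value 25 (it cannot pair with itself since the integers are distinct), and 5 integers whose partner 50−x falls outside [8,37].
By the pigeonhole principle, treating each of those 18 groups as a pigeonhole, one can pick one integer per group — 18 integers — with no two summing to 50.
The 19th integer lands in an occupied pair, forcing a sum of 50.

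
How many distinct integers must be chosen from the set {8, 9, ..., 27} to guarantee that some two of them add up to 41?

Two chosen integers sum to 41 exactly when both halves of some pair {x, 41−x} with 14 ≤ x ≤ 41−x ≤ 27 are chosen — 7 such pairs.
The remaining 6 elements (those with no distinct partner in range) can never complete a 41-sum, so the worst case takes all of them and one from each pair: 6 + 7 = 13.
The 14th integer has to be the second member of some pair, so 13 + 1 = 14.

14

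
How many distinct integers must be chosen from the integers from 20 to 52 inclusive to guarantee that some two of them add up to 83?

23

A set avoiding the sum 83 can contain at most one of each pair {x, 83−x}, plus the 11 elements whose complement lies outside the range.
The integers 20, …, 41 (22 of them) are such a set: any two sum to at least 20+21 = 41 and at most 40+41 = 81 < 83.
Pigeonhole: any 23rd integer completes one of the 11 pairs, so 23 choices force a sum of 83.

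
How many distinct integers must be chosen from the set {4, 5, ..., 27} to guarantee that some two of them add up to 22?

18

Two chosen integers sum to 22 exactly when both halves of some pair {x, 22−x} with 4 ≤ x ≤ 22−x ≤ 18 are chosen — 7 such pairs.
The remaining 10 elements (those with no distinct partner in range) can never complete a 22-sum, so the worst case takes all of them and one from each pair: 10 + 7 = 17.
By the pigeonhole principle, the 18th integer has to be the second member of some pair, so 17 + 1 = 18.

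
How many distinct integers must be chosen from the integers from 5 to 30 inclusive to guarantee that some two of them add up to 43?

Two chosen integers sum to 43 exactly when both halves of some pair {x, 43−x} with 13 ≤ x ≤ 43−x ≤ 30 are chosen — 9 such pairs.
The remaining 8 elements (those with no distinct partner in range) can never complete a 43-sum, so the worst case takes all of them and one from each pair: 8 + 9 = 17.
By pigeonhole, the 18th integer has to be the second member of some pair, so 17 + 1 = 18.

18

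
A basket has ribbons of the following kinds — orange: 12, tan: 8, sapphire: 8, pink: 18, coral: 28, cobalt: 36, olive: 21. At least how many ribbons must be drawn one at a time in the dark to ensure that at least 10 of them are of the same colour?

By the pigeonhole principle, the 7 colours are the holes; the ribbons drawn are the pigeons.
To avoid 10 of any one colour, the worst case takes at most 9 of each colour, or every ribbon of a colour that has fewer than 9.
That gives 9 + 8 + 8 + 9 + 9 + 9 + 9 = 61 ribbons with no colour reaching 10.
The next ribbon forces some colour to 10, so 61 + 1 = 62.

62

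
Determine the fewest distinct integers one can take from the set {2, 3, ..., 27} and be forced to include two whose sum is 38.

19

Two chosen integers sum to 38 exactly when both halves of some pair {x, 38−x} with 11 ≤ x ≤ 38−x ≤ 27 are chosen — 8 such pairs.
The remaining 10 elements (those with no distinct partner in range) can never complete a 38-sum, so the worst case takes all of them and one from each pair: 10 + 8 = 18.
By pigeonhole, the 19th integer has to be the second member of some pair, so 18 + 1 = 19.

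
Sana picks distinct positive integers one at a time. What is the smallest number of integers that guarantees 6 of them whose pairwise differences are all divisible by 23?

Integers whose pairwise differences are multiples of 23 are exactly those sharing a remainder mod 23. The 23 residue classes mod 23 are the pigeonholes.
With 115 integers one could put 5 in each residue class and have no class reach 6.
The 116th integer pushes some class to 6, so 23·5 + 1 = 116.

116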